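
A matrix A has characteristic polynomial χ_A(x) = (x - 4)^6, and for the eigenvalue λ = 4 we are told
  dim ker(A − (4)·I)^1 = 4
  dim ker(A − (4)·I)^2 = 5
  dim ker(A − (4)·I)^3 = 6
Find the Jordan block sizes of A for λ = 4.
Block sizes for λ = 4: [3, 1, 1, 1]

From the dimensions of kernels of powers, the number of Jordan blocks of size at least j is d_j − d_{j−1} where d_j = dim ker(N^j) (with d_0 = 0). Computing the differences gives [4, 1, 1].
The number of blocks of size exactly k is (#blocks of size ≥ k) − (#blocks of size ≥ k + 1), so the partition is: 3 block(s) of size 1, 1 block(s) of size 3.
In nonincreasing order the block sizes are [3, 1, 1, 1].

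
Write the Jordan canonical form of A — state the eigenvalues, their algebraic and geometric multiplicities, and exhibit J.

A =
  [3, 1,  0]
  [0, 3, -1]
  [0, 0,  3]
J_3(3)

The characteristic polynomial is
  det(x·I − A) = x^3 - 9*x^2 + 27*x - 27 = (x - 3)^3

Eigenvalues and multiplicities (the geometric multiplicity of λ is n − rank(A − λI), which equals the number of Jordan blocks for λ):
  λ = 3: algebraic multiplicity = 3, geometric multiplicity = 1

Determining the block sizes for each eigenvalue:
  λ = 3: one block (gm = 1), so the single block has size am = 3 → block sizes [3]

Assembling the blocks gives a Jordan form
J =
  [3, 1, 0]
  [0, 3, 1]
  [0, 0, 3]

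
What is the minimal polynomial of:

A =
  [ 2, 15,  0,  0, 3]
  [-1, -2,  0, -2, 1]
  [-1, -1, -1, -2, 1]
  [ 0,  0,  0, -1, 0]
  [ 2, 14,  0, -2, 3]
x^3 - 3*x^2 - 9*x - 5

The characteristic polynomial is χ_A(x) = (x - 5)*(x + 1)^4, so the eigenvalues are known. The minimal polynomial is
  m_A(x) = Π_λ (x − λ)^{k_λ}
where k_λ is the size of the *largest* Jordan block for λ (equivalently, the smallest k with (A − λI)^k v = 0 for every generalised eigenvector v of λ).

  λ = -1: largest Jordan block has size 2, contributing (x + 1)^2
  λ = 5: largest Jordan block has size 1, contributing (x − 5)

So m_A(x) = (x - 5)*(x + 1)^2 = x^3 - 3*x^2 - 9*x - 5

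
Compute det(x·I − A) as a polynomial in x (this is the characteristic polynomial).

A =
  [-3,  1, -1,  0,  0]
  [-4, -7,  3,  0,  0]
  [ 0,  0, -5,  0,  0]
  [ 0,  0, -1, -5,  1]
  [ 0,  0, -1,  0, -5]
x^5 + 25*x^4 + 250*x^3 + 1250*x^2 + 3125*x + 3125

Expanding det(x·I − A) (e.g. by cofactor expansion or by noting that A is similar to its Jordan form J, which has the same characteristic polynomial as A) gives
  χ_A(x) = x^5 + 25*x^4 + 250*x^3 + 1250*x^2 + 3125*x + 3125
which factors as (x + 5)^5. The eigenvalues (with algebraic multiplicities) are λ = -5 with multiplicity 5.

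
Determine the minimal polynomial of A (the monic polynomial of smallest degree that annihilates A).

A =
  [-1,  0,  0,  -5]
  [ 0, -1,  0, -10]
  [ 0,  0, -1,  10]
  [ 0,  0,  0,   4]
x^2 - 3*x - 4

The characteristic polynomial is χ_A(x) = (x - 4)*(x + 1)^3, so the eigenvalues are known. The minimal polynomial is
  m_A(x) = Π_λ (x − λ)^{k_λ}
where k_λ is the size of the *largest* Jordan block for λ (equivalently, the smallest k with (A − λI)^k v = 0 for every generalised eigenvector v of λ).

  λ = -1: largest Jordan block has size 1, contributing (x + 1)
  λ = 4: largest Jordan block has size 1, contributing (x − 4)

So m_A(x) = (x - 4)*(x + 1) = x^2 - 3*x - 4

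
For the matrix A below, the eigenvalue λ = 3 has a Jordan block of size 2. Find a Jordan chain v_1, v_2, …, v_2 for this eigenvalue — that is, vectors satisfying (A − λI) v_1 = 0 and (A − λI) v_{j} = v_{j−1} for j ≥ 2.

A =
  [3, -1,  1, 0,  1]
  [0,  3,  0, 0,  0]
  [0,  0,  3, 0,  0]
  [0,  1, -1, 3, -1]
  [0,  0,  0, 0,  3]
A Jordan chain for λ = 3 of length 2:
v_1 = (-1, 0, 0, 1, 0)ᵀ
v_2 = (0, 1, 0, 0, 0)ᵀ

Let N = A − (3)·I. We want v_2 with N^2 v_2 = 0 but N^1 v_2 ≠ 0; then v_{j-1} := N · v_j for j = 2, …, 2.

Pick v_2 = (0, 1, 0, 0, 0)ᵀ.
Then v_1 = N · v_2 = (-1, 0, 0, 1, 0)ᵀ.

Sanity check: (A − (3)·I) v_1 = (0, 0, 0, 0, 0)ᵀ = 0. ✓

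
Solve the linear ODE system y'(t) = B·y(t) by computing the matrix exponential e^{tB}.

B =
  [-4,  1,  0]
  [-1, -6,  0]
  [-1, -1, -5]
e^{tB} =
  [t*exp(-5*t) + exp(-5*t), t*exp(-5*t), 0]
  [-t*exp(-5*t), -t*exp(-5*t) + exp(-5*t), 0]
  [-t*exp(-5*t), -t*exp(-5*t), exp(-5*t)]

Strategy: write B = P · J · P⁻¹ where J is a Jordan canonical form, so e^{tB} = P · e^{tJ} · P⁻¹, and e^{tJ} can be computed block-by-block.

B has Jordan form
J =
  [-5,  1,  0]
  [ 0, -5,  0]
  [ 0,  0, -5]
(up to reordering of blocks).

Per-block formulas:
  For a 1×1 block at λ = -5: exp(t · [-5]) = [e^(-5t)].
  For a 2×2 Jordan block J_2(-5): exp(t · J_2(-5)) = e^(-5t)·(I + t·N), where N is the 2×2 nilpotent shift.

After assembling e^{tJ} and conjugating by P, we get:

e^{tB} =
  [t*exp(-5*t) + exp(-5*t), t*exp(-5*t), 0]
  [-t*exp(-5*t), -t*exp(-5*t) + exp(-5*t), 0]
  [-t*exp(-5*t), -t*exp(-5*t), exp(-5*t)]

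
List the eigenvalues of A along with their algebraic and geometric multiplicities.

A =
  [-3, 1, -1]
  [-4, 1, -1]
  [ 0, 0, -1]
λ = -1: alg = 3, geom = 1

Step 1 — factor the characteristic polynomial to read off the algebraic multiplicities:
  χ_A(x) = (x + 1)^3

Step 2 — compute geometric multiplicities via the rank-nullity identity g(λ) = n − rank(A − λI):
  rank(A − (-1)·I) = 2, so dim ker(A − (-1)·I) = n − 2 = 1

Summary:
  λ = -1: algebraic multiplicity = 3, geometric multiplicity = 1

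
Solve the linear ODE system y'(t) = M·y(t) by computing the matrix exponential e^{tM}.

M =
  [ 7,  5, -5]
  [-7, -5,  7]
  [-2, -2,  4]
e^{tM} =
  [5*t*exp(2*t) + exp(2*t), 5*t*exp(2*t), -5*t*exp(2*t)]
  [-7*t*exp(2*t), -7*t*exp(2*t) + exp(2*t), 7*t*exp(2*t)]
  [-2*t*exp(2*t), -2*t*exp(2*t), 2*t*exp(2*t) + exp(2*t)]

Strategy: write M = P · J · P⁻¹ where J is a Jordan canonical form, so e^{tM} = P · e^{tJ} · P⁻¹, and e^{tJ} can be computed block-by-block.

M has Jordan form
J =
  [2, 1, 0]
  [0, 2, 0]
  [0, 0, 2]
(up to reordering of blocks).

Per-block formulas:
  For a 1×1 block at λ = 2: exp(t · [2]) = [e^(2t)].
  For a 2×2 Jordan block J_2(2): exp(t · J_2(2)) = e^(2t)·(I + t·N), where N is the 2×2 nilpotent shift.

After assembling e^{tJ} and conjugating by P, we get:

e^{tM} =
  [5*t*exp(2*t) + exp(2*t), 5*t*exp(2*t), -5*t*exp(2*t)]
  [-7*t*exp(2*t), -7*t*exp(2*t) + exp(2*t), 7*t*exp(2*t)]
  [-2*t*exp(2*t), -2*t*exp(2*t), 2*t*exp(2*t) + exp(2*t)]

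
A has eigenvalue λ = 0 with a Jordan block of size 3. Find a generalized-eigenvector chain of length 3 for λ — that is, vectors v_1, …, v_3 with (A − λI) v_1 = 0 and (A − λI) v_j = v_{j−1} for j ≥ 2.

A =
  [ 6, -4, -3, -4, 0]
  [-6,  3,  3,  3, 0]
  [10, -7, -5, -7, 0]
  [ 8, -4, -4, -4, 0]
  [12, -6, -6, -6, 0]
A Jordan chain for λ = 0 of length 3:
v_1 = (-2, 0, -4, 0, 0)ᵀ
v_2 = (6, -6, 10, 8, 12)ᵀ
v_3 = (1, 0, 0, 0, 0)ᵀ

Let N = A − (0)·I. We want v_3 with N^3 v_3 = 0 but N^2 v_3 ≠ 0; then v_{j-1} := N · v_j for j = 3, …, 2.

Pick v_3 = (1, 0, 0, 0, 0)ᵀ.
Then v_2 = N · v_3 = (6, -6, 10, 8, 12)ᵀ.
Then v_1 = N · v_2 = (-2, 0, -4, 0, 0)ᵀ.

Sanity check: (A − (0)·I) v_1 = (0, 0, 0, 0, 0)ᵀ = 0. ✓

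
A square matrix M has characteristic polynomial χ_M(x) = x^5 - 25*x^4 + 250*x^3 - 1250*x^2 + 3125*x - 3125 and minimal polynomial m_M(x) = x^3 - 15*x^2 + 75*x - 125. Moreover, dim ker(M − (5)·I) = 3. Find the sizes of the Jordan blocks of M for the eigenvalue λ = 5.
Block sizes for λ = 5: [3, 1, 1]

Step 1 — from the characteristic polynomial, algebraic multiplicity of λ = 5 is 5. From dim ker(M − (5)·I) = 3, there are exactly 3 Jordan blocks for λ = 5.
Step 2 — from the minimal polynomial, the factor (x − 5)^3 tells us the largest block for λ = 5 has size 3.
Step 3 — with total size 5, 3 blocks, and largest block 3, the block sizes (in nonincreasing order) are [3, 1, 1].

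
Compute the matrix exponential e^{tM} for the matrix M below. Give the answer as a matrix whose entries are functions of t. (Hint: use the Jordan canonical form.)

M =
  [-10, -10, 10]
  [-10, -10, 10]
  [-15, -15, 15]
e^{tM} =
  [-1 + 2*exp(-5*t), -2 + 2*exp(-5*t), 2 - 2*exp(-5*t)]
  [-2 + 2*exp(-5*t), -1 + 2*exp(-5*t), 2 - 2*exp(-5*t)]
  [-3 + 3*exp(-5*t), -3 + 3*exp(-5*t), 4 - 3*exp(-5*t)]

Strategy: write M = P · J · P⁻¹ where J is a Jordan canonical form, so e^{tM} = P · e^{tJ} · P⁻¹, and e^{tJ} can be computed block-by-block.

M has Jordan form
J =
  [-5, 0, 0]
  [ 0, 0, 0]
  [ 0, 0, 0]
(up to reordering of blocks).

Per-block formulas:
  For a 1×1 block at λ = 0: exp(t · [0]) = [e^(0t)].
  For a 1×1 block at λ = -5: exp(t · [-5]) = [e^(-5t)].

After assembling e^{tJ} and conjugating by P, we get:

e^{tM} =
  [-1 + 2*exp(-5*t), -2 + 2*exp(-5*t), 2 - 2*exp(-5*t)]
  [-2 + 2*exp(-5*t), -1 + 2*exp(-5*t), 2 - 2*exp(-5*t)]
  [-3 + 3*exp(-5*t), -3 + 3*exp(-5*t), 4 - 3*exp(-5*t)]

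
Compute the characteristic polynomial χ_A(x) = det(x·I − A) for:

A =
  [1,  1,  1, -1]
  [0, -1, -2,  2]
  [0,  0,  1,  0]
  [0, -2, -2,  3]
x^4 - 4*x^3 + 6*x^2 - 4*x + 1

Expanding det(x·I − A) (e.g. by cofactor expansion or by noting that A is similar to its Jordan form J, which has the same characteristic polynomial as A) gives
  χ_A(x) = x^4 - 4*x^3 + 6*x^2 - 4*x + 1
which factors as (x - 1)^4. The eigenvalues (with algebraic multiplicities) are λ = 1 with multiplicity 4.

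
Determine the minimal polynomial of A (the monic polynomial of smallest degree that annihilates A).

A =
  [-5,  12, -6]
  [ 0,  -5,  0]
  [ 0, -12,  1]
x^2 + 4*x - 5

The characteristic polynomial is χ_A(x) = (x - 1)*(x + 5)^2, so the eigenvalues are known. The minimal polynomial is
  m_A(x) = Π_λ (x − λ)^{k_λ}
where k_λ is the size of the *largest* Jordan block for λ (equivalently, the smallest k with (A − λI)^k v = 0 for every generalised eigenvector v of λ).

  λ = -5: largest Jordan block has size 1, contributing (x + 5)
  λ = 1: largest Jordan block has size 1, contributing (x − 1)

So m_A(x) = (x - 1)*(x + 5) = x^2 + 4*x - 5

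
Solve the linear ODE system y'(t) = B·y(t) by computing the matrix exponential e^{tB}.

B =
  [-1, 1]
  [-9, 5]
e^{tB} =
  [-3*t*exp(2*t) + exp(2*t), t*exp(2*t)]
  [-9*t*exp(2*t), 3*t*exp(2*t) + exp(2*t)]

Strategy: write B = P · J · P⁻¹ where J is a Jordan canonical form, so e^{tB} = P · e^{tJ} · P⁻¹, and e^{tJ} can be computed block-by-block.

B has Jordan form
J =
  [2, 1]
  [0, 2]
(up to reordering of blocks).

Per-block formulas:
  For a 2×2 Jordan block J_2(2): exp(t · J_2(2)) = e^(2t)·(I + t·N), where N is the 2×2 nilpotent shift.

After assembling e^{tJ} and conjugating by P, we get:

e^{tB} =
  [-3*t*exp(2*t) + exp(2*t), t*exp(2*t)]
  [-9*t*exp(2*t), 3*t*exp(2*t) + exp(2*t)]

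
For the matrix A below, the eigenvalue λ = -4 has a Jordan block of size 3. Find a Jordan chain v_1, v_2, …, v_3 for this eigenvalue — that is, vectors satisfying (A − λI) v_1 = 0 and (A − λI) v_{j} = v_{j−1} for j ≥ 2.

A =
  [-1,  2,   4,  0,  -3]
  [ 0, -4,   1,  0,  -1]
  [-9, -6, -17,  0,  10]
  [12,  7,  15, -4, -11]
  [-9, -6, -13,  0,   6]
A Jordan chain for λ = -4 of length 3:
v_1 = (1, 0, -3, 3, -3)ᵀ
v_2 = (4, 1, -13, 15, -13)ᵀ
v_3 = (0, 0, 1, 0, 0)ᵀ

Let N = A − (-4)·I. We want v_3 with N^3 v_3 = 0 but N^2 v_3 ≠ 0; then v_{j-1} := N · v_j for j = 3, …, 2.

Pick v_3 = (0, 0, 1, 0, 0)ᵀ.
Then v_2 = N · v_3 = (4, 1, -13, 15, -13)ᵀ.
Then v_1 = N · v_2 = (1, 0, -3, 3, -3)ᵀ.

Sanity check: (A − (-4)·I) v_1 = (0, 0, 0, 0, 0)ᵀ = 0. ✓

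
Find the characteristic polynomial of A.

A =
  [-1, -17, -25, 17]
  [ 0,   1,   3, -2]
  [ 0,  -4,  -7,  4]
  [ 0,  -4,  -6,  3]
x^4 + 4*x^3 + 6*x^2 + 4*x + 1

Expanding det(x·I − A) (e.g. by cofactor expansion or by noting that A is similar to its Jordan form J, which has the same characteristic polynomial as A) gives
  χ_A(x) = x^4 + 4*x^3 + 6*x^2 + 4*x + 1
which factors as (x + 1)^4. The eigenvalues (with algebraic multiplicities) are λ = -1 with multiplicity 4.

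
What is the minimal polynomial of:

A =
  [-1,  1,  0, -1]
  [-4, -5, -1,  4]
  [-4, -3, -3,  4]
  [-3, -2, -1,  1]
x^2 + 4*x + 4

The characteristic polynomial is χ_A(x) = (x + 2)^4, so the eigenvalues are known. The minimal polynomial is
  m_A(x) = Π_λ (x − λ)^{k_λ}
where k_λ is the size of the *largest* Jordan block for λ (equivalently, the smallest k with (A − λI)^k v = 0 for every generalised eigenvector v of λ).

  λ = -2: largest Jordan block has size 2, contributing (x + 2)^2

So m_A(x) = (x + 2)^2 = x^2 + 4*x + 4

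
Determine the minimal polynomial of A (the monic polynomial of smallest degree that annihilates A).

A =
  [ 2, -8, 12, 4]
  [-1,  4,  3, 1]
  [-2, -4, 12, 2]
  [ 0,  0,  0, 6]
x^2 - 12*x + 36

The characteristic polynomial is χ_A(x) = (x - 6)^4, so the eigenvalues are known. The minimal polynomial is
  m_A(x) = Π_λ (x − λ)^{k_λ}
where k_λ is the size of the *largest* Jordan block for λ (equivalently, the smallest k with (A − λI)^k v = 0 for every generalised eigenvector v of λ).

  λ = 6: largest Jordan block has size 2, contributing (x − 6)^2

So m_A(x) = (x - 6)^2 = x^2 - 12*x + 36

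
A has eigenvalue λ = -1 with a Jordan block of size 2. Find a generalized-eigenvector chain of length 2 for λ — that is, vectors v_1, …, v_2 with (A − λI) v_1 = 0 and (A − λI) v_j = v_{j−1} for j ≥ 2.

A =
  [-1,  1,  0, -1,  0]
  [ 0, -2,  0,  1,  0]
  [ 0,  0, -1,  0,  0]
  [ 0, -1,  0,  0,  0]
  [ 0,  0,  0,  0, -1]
A Jordan chain for λ = -1 of length 2:
v_1 = (1, -1, 0, -1, 0)ᵀ
v_2 = (0, 1, 0, 0, 0)ᵀ

Let N = A − (-1)·I. We want v_2 with N^2 v_2 = 0 but N^1 v_2 ≠ 0; then v_{j-1} := N · v_j for j = 2, …, 2.

Pick v_2 = (0, 1, 0, 0, 0)ᵀ.
Then v_1 = N · v_2 = (1, -1, 0, -1, 0)ᵀ.

Sanity check: (A − (-1)·I) v_1 = (0, 0, 0, 0, 0)ᵀ = 0. ✓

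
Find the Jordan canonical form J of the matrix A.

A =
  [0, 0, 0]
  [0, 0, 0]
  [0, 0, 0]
J_1(0) ⊕ J_1(0) ⊕ J_1(0)

The characteristic polynomial is
  det(x·I − A) = x^3

Eigenvalues and multiplicities (the geometric multiplicity of λ is n − rank(A − λI), which equals the number of Jordan blocks for λ):
  λ = 0: algebraic multiplicity = 3, geometric multiplicity = 3

Determining the block sizes for each eigenvalue:
  λ = 0: gm = am = 3, so every block has size 1 → block sizes [1, 1, 1]

Assembling the blocks gives a Jordan form
J =
  [0, 0, 0]
  [0, 0, 0]
  [0, 0, 0]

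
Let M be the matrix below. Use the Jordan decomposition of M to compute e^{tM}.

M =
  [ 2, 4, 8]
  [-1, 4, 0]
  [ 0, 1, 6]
e^{tM} =
  [-2*t*exp(4*t) + exp(4*t), 4*t*exp(4*t), 8*t*exp(4*t)]
  [t^2*exp(4*t) - t*exp(4*t), -2*t^2*exp(4*t) + exp(4*t), -4*t^2*exp(4*t)]
  [-t^2*exp(4*t)/2, t^2*exp(4*t) + t*exp(4*t), 2*t^2*exp(4*t) + 2*t*exp(4*t) + exp(4*t)]

Strategy: write M = P · J · P⁻¹ where J is a Jordan canonical form, so e^{tM} = P · e^{tJ} · P⁻¹, and e^{tJ} can be computed block-by-block.

M has Jordan form
J =
  [4, 1, 0]
  [0, 4, 1]
  [0, 0, 4]
(up to reordering of blocks).

Per-block formulas:
  For a 3×3 Jordan block J_3(4): exp(t · J_3(4)) = e^(4t)·(I + t·N + (t^2/2)·N^2), where N is the 3×3 nilpotent shift.

After assembling e^{tJ} and conjugating by P, we get:

e^{tM} =
  [-2*t*exp(4*t) + exp(4*t), 4*t*exp(4*t), 8*t*exp(4*t)]
  [t^2*exp(4*t) - t*exp(4*t), -2*t^2*exp(4*t) + exp(4*t), -4*t^2*exp(4*t)]
  [-t^2*exp(4*t)/2, t^2*exp(4*t) + t*exp(4*t), 2*t^2*exp(4*t) + 2*t*exp(4*t) + exp(4*t)]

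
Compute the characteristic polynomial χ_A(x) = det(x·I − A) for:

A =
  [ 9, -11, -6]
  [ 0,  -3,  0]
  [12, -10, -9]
x^3 + 3*x^2 - 9*x - 27

Expanding det(x·I − A) (e.g. by cofactor expansion or by noting that A is similar to its Jordan form J, which has the same characteristic polynomial as A) gives
  χ_A(x) = x^3 + 3*x^2 - 9*x - 27
which factors as (x - 3)*(x + 3)^2. The eigenvalues (with algebraic multiplicities) are λ = -3 with multiplicity 2, λ = 3 with multiplicity 1.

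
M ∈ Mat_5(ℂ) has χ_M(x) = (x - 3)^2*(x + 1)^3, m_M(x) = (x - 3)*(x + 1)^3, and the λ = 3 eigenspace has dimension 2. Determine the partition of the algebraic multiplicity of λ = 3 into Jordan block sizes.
Block sizes for λ = 3: [1, 1]

Step 1 — from the characteristic polynomial, algebraic multiplicity of λ = 3 is 2. From dim ker(M − (3)·I) = 2, there are exactly 2 Jordan blocks for λ = 3.
Step 2 — from the minimal polynomial, the factor (x − 3) tells us the largest block for λ = 3 has size 1.
Step 3 — with total size 2, 2 blocks, and largest block 1, the block sizes (in nonincreasing order) are [1, 1].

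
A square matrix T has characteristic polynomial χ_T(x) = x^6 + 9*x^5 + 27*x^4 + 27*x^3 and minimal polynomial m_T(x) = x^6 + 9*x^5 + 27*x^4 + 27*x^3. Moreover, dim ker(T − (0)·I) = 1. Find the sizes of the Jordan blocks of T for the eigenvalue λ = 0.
Block sizes for λ = 0: [3]

Step 1 — from the characteristic polynomial, algebraic multiplicity of λ = 0 is 3. From dim ker(T − (0)·I) = 1, there are exactly 1 Jordan blocks for λ = 0.
Step 2 — from the minimal polynomial, the factor (x − 0)^3 tells us the largest block for λ = 0 has size 3.
Step 3 — with total size 3, 1 blocks, and largest block 3, the block sizes (in nonincreasing order) are [3].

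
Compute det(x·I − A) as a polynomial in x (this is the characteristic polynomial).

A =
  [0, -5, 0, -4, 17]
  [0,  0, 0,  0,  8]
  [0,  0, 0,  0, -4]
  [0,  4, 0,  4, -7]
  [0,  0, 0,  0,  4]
x^5 - 8*x^4 + 16*x^3

Expanding det(x·I − A) (e.g. by cofactor expansion or by noting that A is similar to its Jordan form J, which has the same characteristic polynomial as A) gives
  χ_A(x) = x^5 - 8*x^4 + 16*x^3
which factors as x^3*(x - 4)^2. The eigenvalues (with algebraic multiplicities) are λ = 0 with multiplicity 3, λ = 4 with multiplicity 2.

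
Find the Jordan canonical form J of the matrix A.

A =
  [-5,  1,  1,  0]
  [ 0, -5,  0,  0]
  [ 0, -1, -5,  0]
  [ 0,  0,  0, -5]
J_3(-5) ⊕ J_1(-5)

The characteristic polynomial is
  det(x·I − A) = x^4 + 20*x^3 + 150*x^2 + 500*x + 625 = (x + 5)^4

Eigenvalues and multiplicities (the geometric multiplicity of λ is n − rank(A − λI), which equals the number of Jordan blocks for λ):
  λ = -5: algebraic multiplicity = 4, geometric multiplicity = 2

Determining the block sizes for each eigenvalue:
  λ = -5: with am = 4 and gm = 2, the partition is not yet determined (e.g. several partitions of 4 into 2 parts exist). Let N = A − (-5)·I. Computing rank(N^1) = 2, rank(N^2) = 1, rank(N^3) = 0; the number of blocks of size ≥ j is rank(N^{j−1}) − rank(N^j), giving [2, 1, 1]. So we have 1 block(s) of size 3, 1 block(s) of size 1 → block sizes [3, 1]

Assembling the blocks gives a Jordan form
J =
  [-5,  1,  0,  0]
  [ 0, -5,  1,  0]
  [ 0,  0, -5,  0]
  [ 0,  0,  0, -5]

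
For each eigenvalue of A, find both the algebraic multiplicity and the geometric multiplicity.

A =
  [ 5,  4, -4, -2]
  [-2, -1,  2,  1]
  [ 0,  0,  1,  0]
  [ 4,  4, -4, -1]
λ = 1: alg = 4, geom = 3

Step 1 — factor the characteristic polynomial to read off the algebraic multiplicities:
  χ_A(x) = (x - 1)^4

Step 2 — compute geometric multiplicities via the rank-nullity identity g(λ) = n − rank(A − λI):
  rank(A − (1)·I) = 1, so dim ker(A − (1)·I) = n − 1 = 3

Summary:
  λ = 1: algebraic multiplicity = 4, geometric multiplicity = 3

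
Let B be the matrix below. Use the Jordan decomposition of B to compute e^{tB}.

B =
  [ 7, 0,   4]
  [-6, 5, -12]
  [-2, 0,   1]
e^{tB} =
  [2*exp(5*t) - exp(3*t), 0, 2*exp(5*t) - 2*exp(3*t)]
  [-3*exp(5*t) + 3*exp(3*t), exp(5*t), -6*exp(5*t) + 6*exp(3*t)]
  [-exp(5*t) + exp(3*t), 0, -exp(5*t) + 2*exp(3*t)]

Strategy: write B = P · J · P⁻¹ where J is a Jordan canonical form, so e^{tB} = P · e^{tJ} · P⁻¹, and e^{tJ} can be computed block-by-block.

B has Jordan form
J =
  [3, 0, 0]
  [0, 5, 0]
  [0, 0, 5]
(up to reordering of blocks).

Per-block formulas:
  For a 1×1 block at λ = 3: exp(t · [3]) = [e^(3t)].
  For a 1×1 block at λ = 5: exp(t · [5]) = [e^(5t)].

After assembling e^{tJ} and conjugating by P, we get:

e^{tB} =
  [2*exp(5*t) - exp(3*t), 0, 2*exp(5*t) - 2*exp(3*t)]
  [-3*exp(5*t) + 3*exp(3*t), exp(5*t), -6*exp(5*t) + 6*exp(3*t)]
  [-exp(5*t) + exp(3*t), 0, -exp(5*t) + 2*exp(3*t)]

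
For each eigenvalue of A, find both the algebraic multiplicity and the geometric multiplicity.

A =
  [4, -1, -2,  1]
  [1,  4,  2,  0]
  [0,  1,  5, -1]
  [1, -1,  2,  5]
λ = 4: alg = 2, geom = 1; λ = 5: alg = 2, geom = 1

Step 1 — factor the characteristic polynomial to read off the algebraic multiplicities:
  χ_A(x) = (x - 5)^2*(x - 4)^2

Step 2 — compute geometric multiplicities via the rank-nullity identity g(λ) = n − rank(A − λI):
  rank(A − (4)·I) = 3, so dim ker(A − (4)·I) = n − 3 = 1
  rank(A − (5)·I) = 3, so dim ker(A − (5)·I) = n − 3 = 1

Summary:
  λ = 4: algebraic multiplicity = 2, geometric multiplicity = 1
  λ = 5: algebraic multiplicity = 2, geometric multiplicity = 1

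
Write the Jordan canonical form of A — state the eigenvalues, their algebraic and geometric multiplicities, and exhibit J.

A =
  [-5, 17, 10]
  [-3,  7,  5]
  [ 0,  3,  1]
J_3(1)

The characteristic polynomial is
  det(x·I − A) = x^3 - 3*x^2 + 3*x - 1 = (x - 1)^3

Eigenvalues and multiplicities (the geometric multiplicity of λ is n − rank(A − λI), which equals the number of Jordan blocks for λ):
  λ = 1: algebraic multiplicity = 3, geometric multiplicity = 1

Determining the block sizes for each eigenvalue:
  λ = 1: one block (gm = 1), so the single block has size am = 3 → block sizes [3]

Assembling the blocks gives a Jordan form
J =
  [1, 1, 0]
  [0, 1, 1]
  [0, 0, 1]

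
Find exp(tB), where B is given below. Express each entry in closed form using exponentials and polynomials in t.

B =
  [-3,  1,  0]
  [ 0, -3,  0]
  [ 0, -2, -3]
e^{tB} =
  [exp(-3*t), t*exp(-3*t), 0]
  [0, exp(-3*t), 0]
  [0, -2*t*exp(-3*t), exp(-3*t)]

Strategy: write B = P · J · P⁻¹ where J is a Jordan canonical form, so e^{tB} = P · e^{tJ} · P⁻¹, and e^{tJ} can be computed block-by-block.

B has Jordan form
J =
  [-3,  1,  0]
  [ 0, -3,  0]
  [ 0,  0, -3]
(up to reordering of blocks).

Per-block formulas:
  For a 2×2 Jordan block J_2(-3): exp(t · J_2(-3)) = e^(-3t)·(I + t·N), where N is the 2×2 nilpotent shift.
  For a 1×1 block at λ = -3: exp(t · [-3]) = [e^(-3t)].

After assembling e^{tJ} and conjugating by P, we get:

e^{tB} =
  [exp(-3*t), t*exp(-3*t), 0]
  [0, exp(-3*t), 0]
  [0, -2*t*exp(-3*t), exp(-3*t)]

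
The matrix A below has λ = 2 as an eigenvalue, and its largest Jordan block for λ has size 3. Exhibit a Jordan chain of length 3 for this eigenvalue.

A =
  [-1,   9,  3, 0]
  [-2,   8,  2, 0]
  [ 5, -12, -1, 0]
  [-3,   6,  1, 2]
A Jordan chain for λ = 2 of length 3:
v_1 = (6, 4, -6, 2)ᵀ
v_2 = (-3, -2, 5, -3)ᵀ
v_3 = (1, 0, 0, 0)ᵀ

Let N = A − (2)·I. We want v_3 with N^3 v_3 = 0 but N^2 v_3 ≠ 0; then v_{j-1} := N · v_j for j = 3, …, 2.

Pick v_3 = (1, 0, 0, 0)ᵀ.
Then v_2 = N · v_3 = (-3, -2, 5, -3)ᵀ.
Then v_1 = N · v_2 = (6, 4, -6, 2)ᵀ.

Sanity check: (A − (2)·I) v_1 = (0, 0, 0, 0)ᵀ = 0. ✓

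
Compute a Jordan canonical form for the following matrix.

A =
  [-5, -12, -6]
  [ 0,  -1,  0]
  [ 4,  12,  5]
J_1(-1) ⊕ J_1(-1) ⊕ J_1(1)

The characteristic polynomial is
  det(x·I − A) = x^3 + x^2 - x - 1 = (x - 1)*(x + 1)^2

Eigenvalues and multiplicities (the geometric multiplicity of λ is n − rank(A − λI), which equals the number of Jordan blocks for λ):
  λ = -1: algebraic multiplicity = 2, geometric multiplicity = 2
  λ = 1: algebraic multiplicity = 1, geometric multiplicity = 1

Determining the block sizes for each eigenvalue:
  λ = -1: gm = am = 2, so every block has size 1 → block sizes [1, 1]
  λ = 1: one block (gm = 1), so the single block has size am = 1 → block sizes [1]

Assembling the blocks gives a Jordan form
J =
  [-1,  0, 0]
  [ 0, -1, 0]
  [ 0,  0, 1]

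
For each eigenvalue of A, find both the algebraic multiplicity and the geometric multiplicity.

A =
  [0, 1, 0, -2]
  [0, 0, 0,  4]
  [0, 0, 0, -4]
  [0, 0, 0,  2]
λ = 0: alg = 3, geom = 2; λ = 2: alg = 1, geom = 1

Step 1 — factor the characteristic polynomial to read off the algebraic multiplicities:
  χ_A(x) = x^3*(x - 2)

Step 2 — compute geometric multiplicities via the rank-nullity identity g(λ) = n − rank(A − λI):
  rank(A − (0)·I) = 2, so dim ker(A − (0)·I) = n − 2 = 2
  rank(A − (2)·I) = 3, so dim ker(A − (2)·I) = n − 3 = 1

Summary:
  λ = 0: algebraic multiplicity = 3, geometric multiplicity = 2
  λ = 2: algebraic multiplicity = 1, geometric multiplicity = 1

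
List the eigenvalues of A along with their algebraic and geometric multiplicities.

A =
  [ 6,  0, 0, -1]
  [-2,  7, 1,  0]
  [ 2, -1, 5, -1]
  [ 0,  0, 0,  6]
λ = 6: alg = 4, geom = 2

Step 1 — factor the characteristic polynomial to read off the algebraic multiplicities:
  χ_A(x) = (x - 6)^4

Step 2 — compute geometric multiplicities via the rank-nullity identity g(λ) = n − rank(A − λI):
  rank(A − (6)·I) = 2, so dim ker(A − (6)·I) = n − 2 = 2

Summary:
  λ = 6: algebraic multiplicity = 4, geometric multiplicity = 2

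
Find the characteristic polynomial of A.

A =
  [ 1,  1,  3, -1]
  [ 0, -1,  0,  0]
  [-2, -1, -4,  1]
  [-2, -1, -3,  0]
x^4 + 4*x^3 + 6*x^2 + 4*x + 1

Expanding det(x·I − A) (e.g. by cofactor expansion or by noting that A is similar to its Jordan form J, which has the same characteristic polynomial as A) gives
  χ_A(x) = x^4 + 4*x^3 + 6*x^2 + 4*x + 1
which factors as (x + 1)^4. The eigenvalues (with algebraic multiplicities) are λ = -1 with multiplicity 4.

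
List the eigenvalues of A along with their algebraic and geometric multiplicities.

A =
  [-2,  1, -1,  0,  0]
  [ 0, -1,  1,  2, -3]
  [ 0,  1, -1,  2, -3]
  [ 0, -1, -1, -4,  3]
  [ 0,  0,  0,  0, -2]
λ = -2: alg = 5, geom = 3

Step 1 — factor the characteristic polynomial to read off the algebraic multiplicities:
  χ_A(x) = (x + 2)^5

Step 2 — compute geometric multiplicities via the rank-nullity identity g(λ) = n − rank(A − λI):
  rank(A − (-2)·I) = 2, so dim ker(A − (-2)·I) = n − 2 = 3

Summary:
  λ = -2: algebraic multiplicity = 5, geometric multiplicity = 3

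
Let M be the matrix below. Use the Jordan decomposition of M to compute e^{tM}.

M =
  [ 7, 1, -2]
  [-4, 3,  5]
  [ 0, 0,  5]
e^{tM} =
  [2*t*exp(5*t) + exp(5*t), t*exp(5*t), t^2*exp(5*t)/2 - 2*t*exp(5*t)]
  [-4*t*exp(5*t), -2*t*exp(5*t) + exp(5*t), -t^2*exp(5*t) + 5*t*exp(5*t)]
  [0, 0, exp(5*t)]

Strategy: write M = P · J · P⁻¹ where J is a Jordan canonical form, so e^{tM} = P · e^{tJ} · P⁻¹, and e^{tJ} can be computed block-by-block.

M has Jordan form
J =
  [5, 1, 0]
  [0, 5, 1]
  [0, 0, 5]
(up to reordering of blocks).

Per-block formulas:
  For a 3×3 Jordan block J_3(5): exp(t · J_3(5)) = e^(5t)·(I + t·N + (t^2/2)·N^2), where N is the 3×3 nilpotent shift.

After assembling e^{tJ} and conjugating by P, we get:

e^{tM} =
  [2*t*exp(5*t) + exp(5*t), t*exp(5*t), t^2*exp(5*t)/2 - 2*t*exp(5*t)]
  [-4*t*exp(5*t), -2*t*exp(5*t) + exp(5*t), -t^2*exp(5*t) + 5*t*exp(5*t)]
  [0, 0, exp(5*t)]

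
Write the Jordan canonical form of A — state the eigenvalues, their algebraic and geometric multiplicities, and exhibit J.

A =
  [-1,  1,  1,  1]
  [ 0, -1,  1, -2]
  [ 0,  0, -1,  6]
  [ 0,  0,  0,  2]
J_3(-1) ⊕ J_1(2)

The characteristic polynomial is
  det(x·I − A) = x^4 + x^3 - 3*x^2 - 5*x - 2 = (x - 2)*(x + 1)^3

Eigenvalues and multiplicities (the geometric multiplicity of λ is n − rank(A − λI), which equals the number of Jordan blocks for λ):
  λ = -1: algebraic multiplicity = 3, geometric multiplicity = 1
  λ = 2: algebraic multiplicity = 1, geometric multiplicity = 1

Determining the block sizes for each eigenvalue:
  λ = -1: one block (gm = 1), so the single block has size am = 3 → block sizes [3]
  λ = 2: one block (gm = 1), so the single block has size am = 1 → block sizes [1]

Assembling the blocks gives a Jordan form
J =
  [-1,  1,  0, 0]
  [ 0, -1,  1, 0]
  [ 0,  0, -1, 0]
  [ 0,  0,  0, 2]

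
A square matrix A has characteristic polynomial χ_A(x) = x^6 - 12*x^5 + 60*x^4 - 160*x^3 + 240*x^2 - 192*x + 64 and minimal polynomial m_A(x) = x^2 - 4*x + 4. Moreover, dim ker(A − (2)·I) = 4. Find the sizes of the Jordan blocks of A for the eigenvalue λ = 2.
Block sizes for λ = 2: [2, 2, 1, 1]

Step 1 — from the characteristic polynomial, algebraic multiplicity of λ = 2 is 6. From dim ker(A − (2)·I) = 4, there are exactly 4 Jordan blocks for λ = 2.
Step 2 — from the minimal polynomial, the factor (x − 2)^2 tells us the largest block for λ = 2 has size 2.
Step 3 — with total size 6, 4 blocks, and largest block 2, the block sizes (in nonincreasing order) are [2, 2, 1, 1].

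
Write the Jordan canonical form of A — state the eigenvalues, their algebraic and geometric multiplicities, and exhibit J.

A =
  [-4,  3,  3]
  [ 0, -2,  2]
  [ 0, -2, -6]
J_2(-4) ⊕ J_1(-4)

The characteristic polynomial is
  det(x·I − A) = x^3 + 12*x^2 + 48*x + 64 = (x + 4)^3

Eigenvalues and multiplicities (the geometric multiplicity of λ is n − rank(A − λI), which equals the number of Jordan blocks for λ):
  λ = -4: algebraic multiplicity = 3, geometric multiplicity = 2

Determining the block sizes for each eigenvalue:
  λ = -4: 2 blocks summing to 3 forces exactly one block of size 2 and the rest size 1 → block sizes [2, 1]

Assembling the blocks gives a Jordan form
J =
  [-4,  1,  0]
  [ 0, -4,  0]
  [ 0,  0, -4]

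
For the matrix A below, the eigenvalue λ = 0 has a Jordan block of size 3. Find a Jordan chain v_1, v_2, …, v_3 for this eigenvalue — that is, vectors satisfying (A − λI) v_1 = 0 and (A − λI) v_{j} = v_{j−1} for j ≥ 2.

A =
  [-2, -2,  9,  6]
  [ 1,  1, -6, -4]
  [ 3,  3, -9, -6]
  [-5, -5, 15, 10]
A Jordan chain for λ = 0 of length 3:
v_1 = (-1, 1, 0, 0)ᵀ
v_2 = (-2, 1, 3, -5)ᵀ
v_3 = (1, 0, 0, 0)ᵀ

Let N = A − (0)·I. We want v_3 with N^3 v_3 = 0 but N^2 v_3 ≠ 0; then v_{j-1} := N · v_j for j = 3, …, 2.

Pick v_3 = (1, 0, 0, 0)ᵀ.
Then v_2 = N · v_3 = (-2, 1, 3, -5)ᵀ.
Then v_1 = N · v_2 = (-1, 1, 0, 0)ᵀ.

Sanity check: (A − (0)·I) v_1 = (0, 0, 0, 0)ᵀ = 0. ✓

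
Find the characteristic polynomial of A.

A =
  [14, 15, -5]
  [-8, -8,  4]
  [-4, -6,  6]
x^3 - 12*x^2 + 48*x - 64

Expanding det(x·I − A) (e.g. by cofactor expansion or by noting that A is similar to its Jordan form J, which has the same characteristic polynomial as A) gives
  χ_A(x) = x^3 - 12*x^2 + 48*x - 64
which factors as (x - 4)^3. The eigenvalues (with algebraic multiplicities) are λ = 4 with multiplicity 3.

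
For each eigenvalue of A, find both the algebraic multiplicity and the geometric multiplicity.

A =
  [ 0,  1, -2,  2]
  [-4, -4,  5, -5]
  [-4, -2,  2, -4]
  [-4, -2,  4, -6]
λ = -2: alg = 4, geom = 2

Step 1 — factor the characteristic polynomial to read off the algebraic multiplicities:
  χ_A(x) = (x + 2)^4

Step 2 — compute geometric multiplicities via the rank-nullity identity g(λ) = n − rank(A − λI):
  rank(A − (-2)·I) = 2, so dim ker(A − (-2)·I) = n − 2 = 2

Summary:
  λ = -2: algebraic multiplicity = 4, geometric multiplicity = 2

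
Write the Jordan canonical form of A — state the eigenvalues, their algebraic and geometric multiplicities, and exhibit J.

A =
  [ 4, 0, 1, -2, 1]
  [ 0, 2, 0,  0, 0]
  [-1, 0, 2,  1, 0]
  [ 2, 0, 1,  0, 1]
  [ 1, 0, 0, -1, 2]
J_2(2) ⊕ J_2(2) ⊕ J_1(2)

The characteristic polynomial is
  det(x·I − A) = x^5 - 10*x^4 + 40*x^3 - 80*x^2 + 80*x - 32 = (x - 2)^5

Eigenvalues and multiplicities (the geometric multiplicity of λ is n − rank(A − λI), which equals the number of Jordan blocks for λ):
  λ = 2: algebraic multiplicity = 5, geometric multiplicity = 3

Determining the block sizes for each eigenvalue:
  λ = 2: with am = 5 and gm = 3, the partition is not yet determined (e.g. several partitions of 5 into 3 parts exist). Let N = A − (2)·I. Computing rank(N^1) = 2, rank(N^2) = 0; the number of blocks of size ≥ j is rank(N^{j−1}) − rank(N^j), giving [3, 2]. So we have 2 block(s) of size 2, 1 block(s) of size 1 → block sizes [2, 2, 1]

Assembling the blocks gives a Jordan form
J =
  [2, 1, 0, 0, 0]
  [0, 2, 0, 0, 0]
  [0, 0, 2, 1, 0]
  [0, 0, 0, 2, 0]
  [0, 0, 0, 0, 2]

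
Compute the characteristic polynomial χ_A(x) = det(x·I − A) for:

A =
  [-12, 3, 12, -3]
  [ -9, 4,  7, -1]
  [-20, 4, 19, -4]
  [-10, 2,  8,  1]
x^4 - 12*x^3 + 54*x^2 - 108*x + 81

Expanding det(x·I − A) (e.g. by cofactor expansion or by noting that A is similar to its Jordan form J, which has the same characteristic polynomial as A) gives
  χ_A(x) = x^4 - 12*x^3 + 54*x^2 - 108*x + 81
which factors as (x - 3)^4. The eigenvalues (with algebraic multiplicities) are λ = 3 with multiplicity 4.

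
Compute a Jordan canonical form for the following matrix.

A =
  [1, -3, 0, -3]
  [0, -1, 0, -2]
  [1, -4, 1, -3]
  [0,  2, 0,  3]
J_3(1) ⊕ J_1(1)

The characteristic polynomial is
  det(x·I − A) = x^4 - 4*x^3 + 6*x^2 - 4*x + 1 = (x - 1)^4

Eigenvalues and multiplicities (the geometric multiplicity of λ is n − rank(A − λI), which equals the number of Jordan blocks for λ):
  λ = 1: algebraic multiplicity = 4, geometric multiplicity = 2

Determining the block sizes for each eigenvalue:
  λ = 1: with am = 4 and gm = 2, the partition is not yet determined (e.g. several partitions of 4 into 2 parts exist). Let N = A − (1)·I. Computing rank(N^1) = 2, rank(N^2) = 1, rank(N^3) = 0; the number of blocks of size ≥ j is rank(N^{j−1}) − rank(N^j), giving [2, 1, 1]. So we have 1 block(s) of size 3, 1 block(s) of size 1 → block sizes [3, 1]

Assembling the blocks gives a Jordan form
J =
  [1, 1, 0, 0]
  [0, 1, 1, 0]
  [0, 0, 1, 0]
  [0, 0, 0, 1]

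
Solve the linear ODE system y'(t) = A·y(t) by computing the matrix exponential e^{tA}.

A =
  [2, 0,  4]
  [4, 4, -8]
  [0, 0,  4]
e^{tA} =
  [exp(2*t), 0, 2*exp(4*t) - 2*exp(2*t)]
  [2*exp(4*t) - 2*exp(2*t), exp(4*t), -4*exp(4*t) + 4*exp(2*t)]
  [0, 0, exp(4*t)]

Strategy: write A = P · J · P⁻¹ where J is a Jordan canonical form, so e^{tA} = P · e^{tJ} · P⁻¹, and e^{tJ} can be computed block-by-block.

A has Jordan form
J =
  [2, 0, 0]
  [0, 4, 0]
  [0, 0, 4]
(up to reordering of blocks).

Per-block formulas:
  For a 1×1 block at λ = 2: exp(t · [2]) = [e^(2t)].
  For a 1×1 block at λ = 4: exp(t · [4]) = [e^(4t)].

After assembling e^{tJ} and conjugating by P, we get:

e^{tA} =
  [exp(2*t), 0, 2*exp(4*t) - 2*exp(2*t)]
  [2*exp(4*t) - 2*exp(2*t), exp(4*t), -4*exp(4*t) + 4*exp(2*t)]
  [0, 0, exp(4*t)]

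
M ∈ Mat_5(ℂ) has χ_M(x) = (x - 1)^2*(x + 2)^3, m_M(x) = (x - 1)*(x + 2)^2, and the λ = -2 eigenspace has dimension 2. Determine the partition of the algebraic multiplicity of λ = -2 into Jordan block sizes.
Block sizes for λ = -2: [2, 1]

Step 1 — from the characteristic polynomial, algebraic multiplicity of λ = -2 is 3. From dim ker(M − (-2)·I) = 2, there are exactly 2 Jordan blocks for λ = -2.
Step 2 — from the minimal polynomial, the factor (x + 2)^2 tells us the largest block for λ = -2 has size 2.
Step 3 — with total size 3, 2 blocks, and largest block 2, the block sizes (in nonincreasing order) are [2, 1].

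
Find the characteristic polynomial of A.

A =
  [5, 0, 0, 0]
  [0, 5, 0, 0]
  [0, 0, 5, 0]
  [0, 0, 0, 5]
x^4 - 20*x^3 + 150*x^2 - 500*x + 625

Expanding det(x·I − A) (e.g. by cofactor expansion or by noting that A is similar to its Jordan form J, which has the same characteristic polynomial as A) gives
  χ_A(x) = x^4 - 20*x^3 + 150*x^2 - 500*x + 625
which factors as (x - 5)^4. The eigenvalues (with algebraic multiplicities) are λ = 5 with multiplicity 4.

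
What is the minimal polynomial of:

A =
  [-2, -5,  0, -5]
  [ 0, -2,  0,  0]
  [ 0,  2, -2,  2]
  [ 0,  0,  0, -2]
x^2 + 4*x + 4

The characteristic polynomial is χ_A(x) = (x + 2)^4, so the eigenvalues are known. The minimal polynomial is
  m_A(x) = Π_λ (x − λ)^{k_λ}
where k_λ is the size of the *largest* Jordan block for λ (equivalently, the smallest k with (A − λI)^k v = 0 for every generalised eigenvector v of λ).

  λ = -2: largest Jordan block has size 2, contributing (x + 2)^2

So m_A(x) = (x + 2)^2 = x^2 + 4*x + 4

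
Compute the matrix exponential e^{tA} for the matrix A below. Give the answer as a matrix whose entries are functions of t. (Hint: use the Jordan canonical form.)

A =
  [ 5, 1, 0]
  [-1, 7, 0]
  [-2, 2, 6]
e^{tA} =
  [-t*exp(6*t) + exp(6*t), t*exp(6*t), 0]
  [-t*exp(6*t), t*exp(6*t) + exp(6*t), 0]
  [-2*t*exp(6*t), 2*t*exp(6*t), exp(6*t)]

Strategy: write A = P · J · P⁻¹ where J is a Jordan canonical form, so e^{tA} = P · e^{tJ} · P⁻¹, and e^{tJ} can be computed block-by-block.

A has Jordan form
J =
  [6, 1, 0]
  [0, 6, 0]
  [0, 0, 6]
(up to reordering of blocks).

Per-block formulas:
  For a 2×2 Jordan block J_2(6): exp(t · J_2(6)) = e^(6t)·(I + t·N), where N is the 2×2 nilpotent shift.
  For a 1×1 block at λ = 6: exp(t · [6]) = [e^(6t)].

After assembling e^{tJ} and conjugating by P, we get:

e^{tA} =
  [-t*exp(6*t) + exp(6*t), t*exp(6*t), 0]
  [-t*exp(6*t), t*exp(6*t) + exp(6*t), 0]
  [-2*t*exp(6*t), 2*t*exp(6*t), exp(6*t)]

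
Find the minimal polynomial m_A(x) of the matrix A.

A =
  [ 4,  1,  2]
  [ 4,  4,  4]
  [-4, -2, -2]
x^2 - 4*x + 4

The characteristic polynomial is χ_A(x) = (x - 2)^3, so the eigenvalues are known. The minimal polynomial is
  m_A(x) = Π_λ (x − λ)^{k_λ}
where k_λ is the size of the *largest* Jordan block for λ (equivalently, the smallest k with (A − λI)^k v = 0 for every generalised eigenvector v of λ).

  λ = 2: largest Jordan block has size 2, contributing (x − 2)^2

So m_A(x) = (x - 2)^2 = x^2 - 4*x + 4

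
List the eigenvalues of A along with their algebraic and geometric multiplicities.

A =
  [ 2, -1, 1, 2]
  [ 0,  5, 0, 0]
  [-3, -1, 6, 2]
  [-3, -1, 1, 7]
λ = 5: alg = 4, geom = 3

Step 1 — factor the characteristic polynomial to read off the algebraic multiplicities:
  χ_A(x) = (x - 5)^4

Step 2 — compute geometric multiplicities via the rank-nullity identity g(λ) = n − rank(A − λI):
  rank(A − (5)·I) = 1, so dim ker(A − (5)·I) = n − 1 = 3

Summary:
  λ = 5: algebraic multiplicity = 4, geometric multiplicity = 3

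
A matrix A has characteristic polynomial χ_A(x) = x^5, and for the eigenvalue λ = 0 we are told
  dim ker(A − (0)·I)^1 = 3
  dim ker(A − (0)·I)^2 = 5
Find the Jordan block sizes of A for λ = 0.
Block sizes for λ = 0: [2, 2, 1]

From the dimensions of kernels of powers, the number of Jordan blocks of size at least j is d_j − d_{j−1} where d_j = dim ker(N^j) (with d_0 = 0). Computing the differences gives [3, 2].
The number of blocks of size exactly k is (#blocks of size ≥ k) − (#blocks of size ≥ k + 1), so the partition is: 1 block(s) of size 1, 2 block(s) of size 2.
In nonincreasing order the block sizes are [2, 2, 1].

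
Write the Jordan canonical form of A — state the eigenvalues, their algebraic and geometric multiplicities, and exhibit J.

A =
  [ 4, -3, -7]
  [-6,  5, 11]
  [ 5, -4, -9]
J_3(0)

The characteristic polynomial is
  det(x·I − A) = x^3

Eigenvalues and multiplicities (the geometric multiplicity of λ is n − rank(A − λI), which equals the number of Jordan blocks for λ):
  λ = 0: algebraic multiplicity = 3, geometric multiplicity = 1

Determining the block sizes for each eigenvalue:
  λ = 0: one block (gm = 1), so the single block has size am = 3 → block sizes [3]

Assembling the blocks gives a Jordan form
J =
  [0, 1, 0]
  [0, 0, 1]
  [0, 0, 0]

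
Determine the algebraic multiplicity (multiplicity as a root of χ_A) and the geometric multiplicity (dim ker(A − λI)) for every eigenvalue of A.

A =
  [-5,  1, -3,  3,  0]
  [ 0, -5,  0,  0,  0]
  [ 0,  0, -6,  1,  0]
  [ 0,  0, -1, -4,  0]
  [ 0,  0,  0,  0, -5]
λ = -5: alg = 5, geom = 3

Step 1 — factor the characteristic polynomial to read off the algebraic multiplicities:
  χ_A(x) = (x + 5)^5

Step 2 — compute geometric multiplicities via the rank-nullity identity g(λ) = n − rank(A − λI):
  rank(A − (-5)·I) = 2, so dim ker(A − (-5)·I) = n − 2 = 3

Summary:
  λ = -5: algebraic multiplicity = 5, geometric multiplicity = 3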